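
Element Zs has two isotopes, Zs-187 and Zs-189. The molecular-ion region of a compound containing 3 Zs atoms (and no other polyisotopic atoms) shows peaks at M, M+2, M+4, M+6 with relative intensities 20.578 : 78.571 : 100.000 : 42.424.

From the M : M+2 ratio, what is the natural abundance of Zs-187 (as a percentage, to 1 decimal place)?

44.0%

Write p for the Zs-187 fraction. I(M+2)/I(M) = [C(3,1)·p^2·(1−p)] / p^3 = 3·(1−p)/p = 78.571/20.578 = 3.8182
(1−p)/p = 3.8182/3 = 1.2727  ⇒  p = 1/(1 + 1.2727) = 0.4400
Zs-187: 44.0%, Zs-189: 56.0%.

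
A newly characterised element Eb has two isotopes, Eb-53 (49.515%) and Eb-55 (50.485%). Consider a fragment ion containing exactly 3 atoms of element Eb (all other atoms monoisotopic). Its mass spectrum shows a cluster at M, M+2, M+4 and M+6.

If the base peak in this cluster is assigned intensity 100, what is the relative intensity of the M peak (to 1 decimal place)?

32.1

Binomial terms of (0.49515 + 0.50485)^3: M 0.1214, M+2 0.3713, M+4 0.3786, M+6 0.1287 → M+4 is the base peak.
P(M+4) = C(3,2) × 0.49515^1 × 0.50485^2 = 3 × 0.49515 × 0.25487352 = 0.378602 (base)
P(M) = C(3,0) × 0.49515^3 × 0.50485^0 = 1 × 0.12139767 × 1.0000 = 0.121398
Relative intensity = 0.121398 / 0.378602 × 100 = 32.1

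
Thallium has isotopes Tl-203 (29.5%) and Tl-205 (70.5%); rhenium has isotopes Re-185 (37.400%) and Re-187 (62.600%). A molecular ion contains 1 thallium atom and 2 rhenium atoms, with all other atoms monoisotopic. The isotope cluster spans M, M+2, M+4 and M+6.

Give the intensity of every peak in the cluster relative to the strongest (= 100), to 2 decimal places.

Thallium pattern (n=1): 0.2950 : 0.7050
Rhenium pattern (n=2): 0.139876 : 0.468248 : 0.391876
Convolve the two distributions (both contribute in 2-u steps):
  M: 0.2950×0.139876 = 0.041263
  M+2: 0.2950×0.468248 + 0.7050×0.139876 = 0.236746
  M+4: 0.2950×0.391876 + 0.7050×0.468248 = 0.445718
  M+6: 0.7050×0.391876 = 0.276273
Scale to base peak (0.445718) = 100: 9.26 : 53.12 : 100.00 : 61.98

9.26 : 53.12 : 100.00 : 61.98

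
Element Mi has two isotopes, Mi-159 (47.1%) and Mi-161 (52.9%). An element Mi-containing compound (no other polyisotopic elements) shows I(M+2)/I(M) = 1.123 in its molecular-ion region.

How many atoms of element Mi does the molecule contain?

The M+2/M ratio from n Mi atoms is n · q/p = n · 0.529/0.471.
n = 1.123 × 0.471/0.529 = 1.00 ≈ 1

1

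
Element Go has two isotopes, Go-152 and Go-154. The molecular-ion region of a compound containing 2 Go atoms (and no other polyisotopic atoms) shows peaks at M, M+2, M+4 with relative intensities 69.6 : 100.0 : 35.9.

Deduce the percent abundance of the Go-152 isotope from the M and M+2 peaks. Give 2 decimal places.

58.19%

Write p for the Go-152 fraction. I(M+2)/I(M) = [C(2,1)·p^1·(1−p)] / p^2 = 2·(1−p)/p = 100.0/69.6 = 1.4368
(1−p)/p = 1.4368/2 = 0.7184  ⇒  p = 1/(1 + 0.7184) = 0.5819
Go-152: 58.19%, Go-154: 41.81%.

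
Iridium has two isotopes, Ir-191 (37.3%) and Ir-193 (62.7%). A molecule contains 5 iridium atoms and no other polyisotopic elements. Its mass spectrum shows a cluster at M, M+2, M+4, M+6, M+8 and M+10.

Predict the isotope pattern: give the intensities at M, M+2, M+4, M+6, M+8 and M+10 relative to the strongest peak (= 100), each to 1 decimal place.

2.1 : 17.7 : 59.5 : 100.0 : 84.0 : 28.3

The 5 Ir atoms are independent, so intensities follow the terms of (0.373 + 0.627)^5.
P(M) = 0.373^5 = 0.007220
P(M+2) = 5 × 0.373^4 × 0.627^1 = 0.060684
P(M+4) = 10 × 0.373^3 × 0.627^2 = 0.204015
P(M+6) = 10 × 0.373^2 × 0.627^3 = 0.342942
P(M+8) = 5 × 0.373^1 × 0.627^4 = 0.288237
P(M+10) = 0.627^5 = 0.096903
The M+6 peak is largest (0.342942); scaling to 100 gives 2.1 : 17.7 : 59.5 : 100.0 : 84.0 : 28.3.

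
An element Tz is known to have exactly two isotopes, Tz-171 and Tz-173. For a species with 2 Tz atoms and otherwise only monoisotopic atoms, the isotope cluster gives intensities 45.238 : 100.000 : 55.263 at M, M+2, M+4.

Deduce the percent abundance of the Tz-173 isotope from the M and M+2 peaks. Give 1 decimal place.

52.5%

Write p for the Tz-171 fraction. I(M+2)/I(M) = [C(2,1)·p^1·(1−p)] / p^2 = 2·(1−p)/p = 100.000/45.238 = 2.2105
(1−p)/p = 2.2105/2 = 1.1053  ⇒  p = 1/(1 + 1.1053) = 0.4750
Tz-171: 47.5%, Tz-173: 52.5%.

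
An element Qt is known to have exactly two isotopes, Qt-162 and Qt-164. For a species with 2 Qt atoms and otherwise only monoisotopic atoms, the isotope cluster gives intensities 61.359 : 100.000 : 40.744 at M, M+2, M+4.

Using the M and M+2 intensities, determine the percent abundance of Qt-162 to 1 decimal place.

If p is the fraction of Qt that is Qt-162, then I(M+2)/I(M) = [C(2,1)·p^1·(1−p)] / p^2 = 2·(1−p)/p = 100.000/61.359 = 1.6298
(1−p)/p = 1.6298/2 = 0.8149  ⇒  p = 1/(1 + 0.8149) = 0.5510
Qt-162: 55.1%, Qt-164: 44.9%.

55.1%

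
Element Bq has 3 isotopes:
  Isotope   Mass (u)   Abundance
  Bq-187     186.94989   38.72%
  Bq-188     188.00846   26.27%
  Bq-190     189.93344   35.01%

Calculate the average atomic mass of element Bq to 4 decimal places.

Ar = Σ fᵢ·mᵢ = 0.3872 × 186.94989 + 0.2627 × 188.00846 + 0.3501 × 189.93344
= 72.386997 + 49.389822 + 66.495697 = 188.272516 u

188.2725 u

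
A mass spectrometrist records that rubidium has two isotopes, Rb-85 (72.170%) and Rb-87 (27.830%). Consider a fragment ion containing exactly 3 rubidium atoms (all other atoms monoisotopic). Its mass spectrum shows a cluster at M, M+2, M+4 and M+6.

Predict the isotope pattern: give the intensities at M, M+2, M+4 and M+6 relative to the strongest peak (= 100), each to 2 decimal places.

86.44 : 100.00 : 38.56 : 4.96

The 3 Rb atoms are independent, so intensities follow the terms of (0.72170 + 0.27830)^3.
P(M) = 0.72170^3 = 0.375898
P(M+2) = 3 × 0.72170^2 × 0.27830^1 = 0.434858
P(M+4) = 3 × 0.72170^1 × 0.27830^2 = 0.167689
P(M+6) = 0.27830^3 = 0.021555
The M+2 peak is largest (0.434858); scaling to 100 gives 86.44 : 100.00 : 38.56 : 4.96.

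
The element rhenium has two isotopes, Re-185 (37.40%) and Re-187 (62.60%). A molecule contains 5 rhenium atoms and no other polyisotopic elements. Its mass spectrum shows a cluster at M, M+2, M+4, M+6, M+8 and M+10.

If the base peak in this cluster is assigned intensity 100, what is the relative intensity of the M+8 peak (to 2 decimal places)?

83.69

(0.3740 + 0.6260)^5 gives M 0.0073, M+2 0.0612, M+4 0.2050, M+6 0.3431, M+8 0.2872, M+10 0.0961; the largest is M+6.
P(M+6) = C(5,3) × 0.3740^2 × 0.6260^3 = 10 × 0.139876 × 0.24531438 = 0.343136 (base)
P(M+8) = C(5,4) × 0.3740^1 × 0.6260^4 = 5 × 0.3740 × 0.1535668 = 0.287170
Relative intensity = 0.287170 / 0.343136 × 100 = 83.69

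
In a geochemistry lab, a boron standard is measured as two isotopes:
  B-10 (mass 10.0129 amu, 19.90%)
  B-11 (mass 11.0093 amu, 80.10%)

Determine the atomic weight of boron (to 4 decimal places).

Average mass = Σ (abundance × isotope mass) = 0.1990 × 10.0129 + 0.8010 × 11.0093
= 1.99257 + 8.81845 = 10.81102 amu

10.8110 amu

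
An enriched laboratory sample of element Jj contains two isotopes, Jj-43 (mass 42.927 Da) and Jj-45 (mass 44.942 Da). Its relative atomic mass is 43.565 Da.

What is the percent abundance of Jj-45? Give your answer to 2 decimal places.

31.66%

With x = fraction of Jj-43 (so Jj-45 is 1 − x):
42.927·x + 44.942·(1 − x) = 43.565
(42.927 − 44.942)·x = 43.565 − 44.942
x = -1.377 / -2.015 = 0.68337 → 68.34% Jj-43, 31.66% Jj-45.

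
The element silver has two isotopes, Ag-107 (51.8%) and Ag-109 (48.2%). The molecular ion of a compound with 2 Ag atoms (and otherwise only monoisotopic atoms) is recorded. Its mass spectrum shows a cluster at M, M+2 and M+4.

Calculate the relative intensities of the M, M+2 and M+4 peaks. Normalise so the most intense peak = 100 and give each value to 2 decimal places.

Expanding (0.518 + 0.482)^2:
P(M) = 0.518^2 = 0.268324
P(M+2) = 2 × 0.518^1 × 0.482^1 = 0.499352
P(M+4) = 0.482^2 = 0.232324
The M+2 peak is largest (0.499352); scaling to 100 gives 53.73 : 100.00 : 46.53.

53.73 : 100.00 : 46.53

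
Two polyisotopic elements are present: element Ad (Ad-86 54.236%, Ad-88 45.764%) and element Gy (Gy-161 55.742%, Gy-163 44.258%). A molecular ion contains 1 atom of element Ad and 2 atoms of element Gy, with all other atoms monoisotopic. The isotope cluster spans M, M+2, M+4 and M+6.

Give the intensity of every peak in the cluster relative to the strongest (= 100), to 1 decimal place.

Element Ad pattern (n=1): 0.54236 : 0.45764
Element Gy pattern (n=2): 0.31071706 : 0.49340589 : 0.19587706
Convolve the two distributions (both contribute in 2-u steps):
  M: 0.54236×0.31071706 = 0.168521
  M+2: 0.54236×0.49340589 + 0.45764×0.31071706 = 0.409800
  M+4: 0.54236×0.19587706 + 0.45764×0.49340589 = 0.332038
  M+6: 0.45764×0.19587706 = 0.089641
Scale to base peak (0.409800) = 100: 41.1 : 100.0 : 81.0 : 21.9

41.1 : 100.0 : 81.0 : 21.9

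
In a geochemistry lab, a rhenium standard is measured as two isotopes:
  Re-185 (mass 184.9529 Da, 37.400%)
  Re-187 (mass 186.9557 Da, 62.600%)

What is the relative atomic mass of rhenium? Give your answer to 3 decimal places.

The abundance-weighted mean is 0.37400 × 184.9529 + 0.62600 × 186.9557
= 69.17238 + 117.03427 = 186.20665 Da

186.207 Da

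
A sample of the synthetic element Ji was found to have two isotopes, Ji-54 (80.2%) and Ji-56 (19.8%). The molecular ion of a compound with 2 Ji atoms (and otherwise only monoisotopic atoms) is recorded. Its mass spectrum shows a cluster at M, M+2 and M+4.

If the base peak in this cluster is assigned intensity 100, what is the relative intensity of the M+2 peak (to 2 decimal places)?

Binomial terms of (0.802 + 0.198)^2: M 0.6432, M+2 0.3176, M+4 0.0392 → M is the base peak.
P(M) = C(2,0) × 0.802^2 × 0.198^0 = 1 × 0.643204 × 1.0000 = 0.643204 (base)
P(M+2) = C(2,1) × 0.802^1 × 0.198^1 = 2 × 0.8020 × 0.1980 = 0.317592
Relative intensity = 0.317592 / 0.643204 × 100 = 49.38

49.38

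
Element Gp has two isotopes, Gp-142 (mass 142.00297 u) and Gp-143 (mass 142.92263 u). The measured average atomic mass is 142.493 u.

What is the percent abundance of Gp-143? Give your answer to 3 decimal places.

53.284%

With x = fraction of Gp-142 (so Gp-143 is 1 − x):
142.00297·x + 142.92263·(1 − x) = 142.493
(142.00297 − 142.92263)·x = 142.493 − 142.92263
x = -0.42963 / -0.91966 = 0.46716 → 46.716% Gp-142, 53.284% Gp-143.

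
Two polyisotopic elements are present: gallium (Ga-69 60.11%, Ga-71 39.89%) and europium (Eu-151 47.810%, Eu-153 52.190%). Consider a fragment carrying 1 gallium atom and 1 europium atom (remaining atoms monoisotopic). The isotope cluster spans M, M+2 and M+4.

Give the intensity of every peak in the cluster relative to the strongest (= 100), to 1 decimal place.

57.0 : 100.0 : 41.3

Gallium pattern (n=1): 0.6011 : 0.3989
Europium pattern (n=1): 0.4781 : 0.5219
Convolve the two distributions (both contribute in 2-u steps):
  M: 0.6011×0.4781 = 0.287386
  M+2: 0.6011×0.5219 + 0.3989×0.4781 = 0.504428
  M+4: 0.3989×0.5219 = 0.208186
Scale to base peak (0.504428) = 100: 57.0 : 100.0 : 41.3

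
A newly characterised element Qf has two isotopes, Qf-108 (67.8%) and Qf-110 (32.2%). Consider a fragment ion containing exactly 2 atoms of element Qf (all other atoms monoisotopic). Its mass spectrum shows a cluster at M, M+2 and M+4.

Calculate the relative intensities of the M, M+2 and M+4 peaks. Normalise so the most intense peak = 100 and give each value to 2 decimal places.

Each Qf atom is independently Qf-108 (p = 0.678) or Qf-110 (q = 0.322); the cluster is the binomial expansion (p + q)^2.
P(M) = 0.678^2 = 0.459684
P(M+2) = 2 × 0.678^1 × 0.322^1 = 0.436632
P(M+4) = 0.322^2 = 0.103684
The M peak is largest (0.459684); scaling to 100 gives 100.00 : 94.99 : 22.56.

100.00 : 94.99 : 22.56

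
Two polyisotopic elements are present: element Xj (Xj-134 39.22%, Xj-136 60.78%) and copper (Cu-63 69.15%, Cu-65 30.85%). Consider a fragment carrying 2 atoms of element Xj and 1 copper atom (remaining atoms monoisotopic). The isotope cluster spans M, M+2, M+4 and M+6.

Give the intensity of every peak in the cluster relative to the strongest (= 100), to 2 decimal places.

26.42 : 93.69 : 100.00 : 28.31

Element Xj pattern (n=2): 0.15382084 : 0.47675832 : 0.36942084
Copper pattern (n=1): 0.6915 : 0.3085
Convolve the two distributions (both contribute in 2-u steps):
  M: 0.15382084×0.6915 = 0.106367
  M+2: 0.15382084×0.3085 + 0.47675832×0.6915 = 0.377132
  M+4: 0.47675832×0.3085 + 0.36942084×0.6915 = 0.402534
  M+6: 0.36942084×0.3085 = 0.113966
Scale to base peak (0.402534) = 100: 26.42 : 93.69 : 100.00 : 28.31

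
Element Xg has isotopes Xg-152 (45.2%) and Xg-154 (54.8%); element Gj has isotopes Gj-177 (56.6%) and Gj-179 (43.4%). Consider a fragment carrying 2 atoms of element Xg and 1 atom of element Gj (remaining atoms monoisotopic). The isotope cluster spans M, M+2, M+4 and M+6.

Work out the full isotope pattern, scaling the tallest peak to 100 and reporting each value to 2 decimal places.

Element Xg pattern (n=2): 0.204304 : 0.495392 : 0.300304
Element Gj pattern (n=1): 0.5660 : 0.4340
Convolve the two distributions (both contribute in 2-u steps):
  M: 0.204304×0.5660 = 0.115636
  M+2: 0.204304×0.4340 + 0.495392×0.5660 = 0.369060
  M+4: 0.495392×0.4340 + 0.300304×0.5660 = 0.384972
  M+6: 0.300304×0.4340 = 0.130332
Scale to base peak (0.384972) = 100: 30.04 : 95.87 : 100.00 : 33.85

30.04 : 95.87 : 100.00 : 33.85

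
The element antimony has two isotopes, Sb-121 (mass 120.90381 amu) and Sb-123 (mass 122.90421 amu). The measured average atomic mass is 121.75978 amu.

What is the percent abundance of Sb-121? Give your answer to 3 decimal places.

57.210%

Let x be the fractional abundance of Sb-121; then Sb-123 has abundance 1 − x.
120.90381·x + 122.90421·(1 − x) = 121.75978
(120.90381 − 122.90421)·x = 121.75978 − 122.90421
x = -1.14443 / -2.00040 = 0.57210 → 57.210% Sb-121, 42.790% Sb-123.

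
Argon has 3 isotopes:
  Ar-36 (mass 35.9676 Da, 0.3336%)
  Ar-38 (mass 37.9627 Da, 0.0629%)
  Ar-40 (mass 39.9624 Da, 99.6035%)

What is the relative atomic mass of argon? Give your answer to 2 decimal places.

39.95 Da

The abundance-weighted mean is 0.003336 × 35.9676 + 0.000629 × 37.9627 + 0.996035 × 39.9624
= 0.11999 + 0.02388 + 39.80395 = 39.94782 Da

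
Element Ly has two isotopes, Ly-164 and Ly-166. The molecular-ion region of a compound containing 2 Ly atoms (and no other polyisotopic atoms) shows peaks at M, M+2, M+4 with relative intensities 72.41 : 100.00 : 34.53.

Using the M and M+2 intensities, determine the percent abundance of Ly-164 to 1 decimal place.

Write p for the Ly-164 fraction. I(M+2)/I(M) = [C(2,1)·p^1·(1−p)] / p^2 = 2·(1−p)/p = 100.00/72.41 = 1.3810
(1−p)/p = 1.3810/2 = 0.6905  ⇒  p = 1/(1 + 0.6905) = 0.5915
Ly-164: 59.2%, Ly-166: 40.8%.

59.2%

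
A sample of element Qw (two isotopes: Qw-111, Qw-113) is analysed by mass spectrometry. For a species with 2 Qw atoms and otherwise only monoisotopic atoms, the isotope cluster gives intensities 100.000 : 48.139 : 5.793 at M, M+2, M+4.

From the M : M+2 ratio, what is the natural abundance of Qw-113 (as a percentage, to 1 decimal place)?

Let p = fractional abundance of Qw-111. I(M+2)/I(M) = [C(2,1)·p^1·(1−p)] / p^2 = 2·(1−p)/p = 48.139/100.000 = 0.4814
(1−p)/p = 0.4814/2 = 0.2407  ⇒  p = 1/(1 + 0.2407) = 0.8060
Qw-111: 80.6%, Qw-113: 19.4%.

19.4%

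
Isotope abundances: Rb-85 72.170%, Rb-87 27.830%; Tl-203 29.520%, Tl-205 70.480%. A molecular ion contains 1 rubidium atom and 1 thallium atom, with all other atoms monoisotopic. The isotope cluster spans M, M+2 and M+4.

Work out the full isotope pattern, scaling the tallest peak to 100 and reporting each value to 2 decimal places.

36.06 : 100.00 : 33.20

Rubidium pattern (n=1): 0.7217 : 0.2783
Thallium pattern (n=1): 0.2952 : 0.7048
Convolve the two distributions (both contribute in 2-u steps):
  M: 0.7217×0.2952 = 0.213046
  M+2: 0.7217×0.7048 + 0.2783×0.2952 = 0.590808
  M+4: 0.2783×0.7048 = 0.196146
Scale to base peak (0.590808) = 100: 36.06 : 100.00 : 33.20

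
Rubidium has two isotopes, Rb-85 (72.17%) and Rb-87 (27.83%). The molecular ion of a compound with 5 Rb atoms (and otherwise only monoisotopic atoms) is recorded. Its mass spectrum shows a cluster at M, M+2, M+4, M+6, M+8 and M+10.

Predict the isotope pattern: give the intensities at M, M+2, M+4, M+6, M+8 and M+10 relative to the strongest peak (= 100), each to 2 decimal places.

51.86 : 100.00 : 77.12 : 29.74 : 5.73 : 0.44

Expanding (0.7217 + 0.2783)^5:
P(M) = 0.7217^5 = 0.195787
P(M+2) = 5 × 0.7217^4 × 0.2783^1 = 0.377494
P(M+4) = 10 × 0.7217^3 × 0.2783^2 = 0.291136
P(M+6) = 10 × 0.7217^2 × 0.2783^3 = 0.112267
P(M+8) = 5 × 0.7217^1 × 0.2783^4 = 0.021646
P(M+10) = 0.2783^5 = 0.001669
The M+2 peak is largest (0.377494); scaling to 100 gives 51.86 : 100.00 : 77.12 : 29.74 : 5.73 : 0.44.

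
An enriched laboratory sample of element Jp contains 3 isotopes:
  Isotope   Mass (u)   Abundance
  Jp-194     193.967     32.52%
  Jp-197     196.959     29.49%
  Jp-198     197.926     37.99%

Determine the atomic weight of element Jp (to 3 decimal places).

196.353 u

Weight each isotope mass by its fractional abundance: 0.3252 × 193.967 + 0.2949 × 196.959 + 0.3799 × 197.926
= 63.0781 + 58.0832 + 75.1921 = 196.3534 u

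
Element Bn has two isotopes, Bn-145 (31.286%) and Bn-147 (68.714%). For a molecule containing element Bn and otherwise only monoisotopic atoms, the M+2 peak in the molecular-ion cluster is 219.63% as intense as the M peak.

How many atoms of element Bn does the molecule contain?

1

With n Bn atoms, P(M+2)/P(M) = C(n,1)·p^(n−1)q / p^n = n·q/p = n · 0.68714/0.31286.
n = 2.1963 × 0.31286/0.68714 = 1.00 ≈ 1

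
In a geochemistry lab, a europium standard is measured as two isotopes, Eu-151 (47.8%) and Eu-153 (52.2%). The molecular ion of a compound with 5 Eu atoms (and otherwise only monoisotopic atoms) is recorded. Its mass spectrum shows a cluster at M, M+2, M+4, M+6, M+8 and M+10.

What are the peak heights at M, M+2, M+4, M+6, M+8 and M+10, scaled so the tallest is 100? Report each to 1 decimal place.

7.7 : 41.9 : 91.6 : 100.0 : 54.6 : 11.9

Each Eu atom is independently Eu-151 (p = 0.478) or Eu-153 (q = 0.522); the cluster is the binomial expansion (p + q)^5.
P(M) = 0.478^5 = 0.024954
P(M+2) = 5 × 0.478^4 × 0.522^1 = 0.136255
P(M+4) = 10 × 0.478^3 × 0.522^2 = 0.297594
P(M+6) = 10 × 0.478^2 × 0.522^3 = 0.324988
P(M+8) = 5 × 0.478^1 × 0.522^4 = 0.177452
P(M+10) = 0.522^5 = 0.038757
The M+6 peak is largest (0.324988); scaling to 100 gives 7.7 : 41.9 : 91.6 : 100.0 : 54.6 : 11.9.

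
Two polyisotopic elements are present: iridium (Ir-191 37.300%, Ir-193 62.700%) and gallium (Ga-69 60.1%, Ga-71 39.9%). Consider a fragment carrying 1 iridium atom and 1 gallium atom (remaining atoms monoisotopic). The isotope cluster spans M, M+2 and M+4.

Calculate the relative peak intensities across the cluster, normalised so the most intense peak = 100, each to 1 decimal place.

42.6 : 100.0 : 47.6

Iridium pattern (n=1): 0.3730 : 0.6270
Gallium pattern (n=1): 0.6010 : 0.3990
Convolve the two distributions (both contribute in 2-u steps):
  M: 0.3730×0.6010 = 0.224173
  M+2: 0.3730×0.3990 + 0.6270×0.6010 = 0.525654
  M+4: 0.6270×0.3990 = 0.250173
Scale to base peak (0.525654) = 100: 42.6 : 100.0 : 47.6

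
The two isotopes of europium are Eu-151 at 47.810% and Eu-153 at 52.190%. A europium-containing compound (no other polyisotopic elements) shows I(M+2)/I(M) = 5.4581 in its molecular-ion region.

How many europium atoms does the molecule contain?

With n Eu atoms, P(M+2)/P(M) = C(n,1)·p^(n−1)q / p^n = n·q/p = n · 0.52190/0.47810.
n = 5.4581 × 0.47810/0.52190 = 5.00 ≈ 5

5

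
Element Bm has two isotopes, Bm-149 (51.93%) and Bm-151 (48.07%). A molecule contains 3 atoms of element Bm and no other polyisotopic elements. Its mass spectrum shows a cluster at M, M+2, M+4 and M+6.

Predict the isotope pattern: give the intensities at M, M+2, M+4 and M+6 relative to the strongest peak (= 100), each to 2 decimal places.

The 3 Bm atoms are independent, so intensities follow the terms of (0.5193 + 0.4807)^3.
P(M) = 0.5193^3 = 0.140041
P(M+2) = 3 × 0.5193^2 × 0.4807^1 = 0.388895
P(M+4) = 3 × 0.5193^1 × 0.4807^2 = 0.359988
P(M+6) = 0.4807^3 = 0.111077
The M+2 peak is largest (0.388895); scaling to 100 gives 36.01 : 100.00 : 92.57 : 28.56.

36.01 : 100.00 : 92.57 : 28.56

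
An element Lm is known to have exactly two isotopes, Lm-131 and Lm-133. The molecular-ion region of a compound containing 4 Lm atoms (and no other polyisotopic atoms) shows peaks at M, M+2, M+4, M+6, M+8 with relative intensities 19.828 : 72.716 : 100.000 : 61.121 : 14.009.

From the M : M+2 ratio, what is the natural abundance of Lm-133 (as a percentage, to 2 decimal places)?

Write p for the Lm-131 fraction. I(M+2)/I(M) = [C(4,1)·p^3·(1−p)] / p^4 = 4·(1−p)/p = 72.716/19.828 = 3.6673
(1−p)/p = 3.6673/4 = 0.9168  ⇒  p = 1/(1 + 0.9168) = 0.5217
Lm-131: 52.17%, Lm-133: 47.83%.

47.83%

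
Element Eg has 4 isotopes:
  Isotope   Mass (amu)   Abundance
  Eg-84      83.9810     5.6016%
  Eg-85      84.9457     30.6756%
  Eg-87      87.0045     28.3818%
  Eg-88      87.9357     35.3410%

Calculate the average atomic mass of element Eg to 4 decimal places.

Average mass = Σ (abundance × isotope mass) = 0.056016 × 83.9810 + 0.306756 × 84.9457 + 0.283818 × 87.0045 + 0.353410 × 87.9357
= 4.70428 + 26.05760 + 24.69344 + 31.07736 = 86.53268 amu

86.5327 amu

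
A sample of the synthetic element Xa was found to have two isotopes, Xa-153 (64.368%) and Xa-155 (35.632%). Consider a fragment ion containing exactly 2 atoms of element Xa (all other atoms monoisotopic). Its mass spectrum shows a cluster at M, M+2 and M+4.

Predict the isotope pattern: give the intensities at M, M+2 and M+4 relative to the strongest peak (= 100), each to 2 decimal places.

Each Xa atom is independently Xa-153 (p = 0.64368) or Xa-155 (q = 0.35632); the cluster is the binomial expansion (p + q)^2.
P(M) = 0.64368^2 = 0.414324
P(M+2) = 2 × 0.64368^1 × 0.35632^1 = 0.458712
P(M+4) = 0.35632^2 = 0.126964
The M+2 peak is largest (0.458712); scaling to 100 gives 90.32 : 100.00 : 27.68.

90.32 : 100.00 : 27.68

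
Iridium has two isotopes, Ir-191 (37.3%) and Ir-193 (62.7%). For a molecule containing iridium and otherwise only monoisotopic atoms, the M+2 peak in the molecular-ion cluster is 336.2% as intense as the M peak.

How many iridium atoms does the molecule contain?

For n independent Ir atoms, I(M+2)/I(M) = n · (abundance Ir-193) / (abundance Ir-191) = n · 0.627/0.373.
n = 3.362 × 0.373/0.627 = 2.00 ≈ 2

2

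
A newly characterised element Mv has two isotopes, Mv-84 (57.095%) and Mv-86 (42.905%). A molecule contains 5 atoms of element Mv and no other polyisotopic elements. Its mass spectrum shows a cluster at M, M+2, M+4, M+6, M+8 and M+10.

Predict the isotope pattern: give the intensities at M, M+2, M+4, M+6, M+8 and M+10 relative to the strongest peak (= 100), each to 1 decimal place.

17.7 : 66.5 : 100.0 : 75.1 : 28.2 : 4.2

Expanding (0.57095 + 0.42905)^5:
P(M) = 0.57095^5 = 0.060672
P(M+2) = 5 × 0.57095^4 × 0.42905^1 = 0.227966
P(M+4) = 10 × 0.57095^3 × 0.42905^2 = 0.342618
P(M+6) = 10 × 0.57095^2 × 0.42905^3 = 0.257466
P(M+8) = 5 × 0.57095^1 × 0.42905^4 = 0.096739
P(M+10) = 0.42905^5 = 0.014539
The M+4 peak is largest (0.342618); scaling to 100 gives 17.7 : 66.5 : 100.0 : 75.1 : 28.2 : 4.2.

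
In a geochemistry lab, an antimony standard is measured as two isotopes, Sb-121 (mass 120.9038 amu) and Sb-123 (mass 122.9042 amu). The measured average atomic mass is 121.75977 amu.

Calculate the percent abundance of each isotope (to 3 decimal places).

Sb-121: 57.210%, Sb-123: 42.790%

Writing the weighted mean with unknown fraction x of Sb-121:
120.9038·x + 122.9042·(1 − x) = 121.75977
(120.9038 − 122.9042)·x = 121.75977 − 122.9042
x = -1.14443 / -2.0004 = 0.57210 → 57.210% Sb-121, 42.790% Sb-123.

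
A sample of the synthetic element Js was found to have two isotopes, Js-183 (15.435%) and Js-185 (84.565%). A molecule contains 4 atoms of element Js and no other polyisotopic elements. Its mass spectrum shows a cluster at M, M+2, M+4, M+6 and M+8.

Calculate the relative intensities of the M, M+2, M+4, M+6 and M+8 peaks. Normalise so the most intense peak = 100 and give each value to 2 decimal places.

0.11 : 2.43 : 19.99 : 73.01 : 100.00

The 4 Js atoms are independent, so intensities follow the terms of (0.15435 + 0.84565)^4.
P(M) = 0.15435^4 = 0.000568
P(M+2) = 4 × 0.15435^3 × 0.84565^1 = 0.012439
P(M+4) = 6 × 0.15435^2 × 0.84565^2 = 0.102222
P(M+6) = 4 × 0.15435^1 × 0.84565^3 = 0.373369
P(M+8) = 0.84565^4 = 0.511402
The M+8 peak is largest (0.511402); scaling to 100 gives 0.11 : 2.43 : 19.99 : 73.01 : 100.00.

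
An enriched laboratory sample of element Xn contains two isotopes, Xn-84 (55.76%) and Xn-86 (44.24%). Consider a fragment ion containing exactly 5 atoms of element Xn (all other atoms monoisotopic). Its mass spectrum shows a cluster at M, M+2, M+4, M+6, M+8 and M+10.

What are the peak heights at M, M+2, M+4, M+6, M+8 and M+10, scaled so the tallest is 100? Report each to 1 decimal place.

Each Xn atom is independently Xn-84 (p = 0.5576) or Xn-86 (q = 0.4424); the cluster is the binomial expansion (p + q)^5.
P(M) = 0.5576^5 = 0.053903
P(M+2) = 5 × 0.5576^4 × 0.4424^1 = 0.213834
P(M+4) = 10 × 0.5576^3 × 0.4424^2 = 0.339311
P(M+6) = 10 × 0.5576^2 × 0.4424^3 = 0.269210
P(M+8) = 5 × 0.5576^1 × 0.4424^4 = 0.106796
P(M+10) = 0.4424^5 = 0.016946
The M+4 peak is largest (0.339311); scaling to 100 gives 15.9 : 63.0 : 100.0 : 79.3 : 31.5 : 5.0.

15.9 : 63.0 : 100.0 : 79.3 : 31.5 : 5.0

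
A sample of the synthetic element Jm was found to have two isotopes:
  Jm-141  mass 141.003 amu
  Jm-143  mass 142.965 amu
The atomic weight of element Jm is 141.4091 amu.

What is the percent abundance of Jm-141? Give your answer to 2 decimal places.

79.30%

With x = fraction of Jm-141 (so Jm-143 is 1 − x):
141.003·x + 142.965·(1 − x) = 141.4091
(141.003 − 142.965)·x = 141.4091 − 142.965
x = -1.5559 / -1.962 = 0.79302 → 79.30% Jm-141, 20.70% Jm-143.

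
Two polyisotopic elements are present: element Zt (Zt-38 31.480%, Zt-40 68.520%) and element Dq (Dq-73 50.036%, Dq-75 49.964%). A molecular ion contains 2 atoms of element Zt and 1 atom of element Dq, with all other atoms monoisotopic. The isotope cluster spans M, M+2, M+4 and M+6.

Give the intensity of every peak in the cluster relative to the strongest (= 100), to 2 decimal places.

Element Zt pattern (n=2): 0.09909904 : 0.43140192 : 0.46949904
Element Dq pattern (n=1): 0.50036 : 0.49964
Convolve the two distributions (both contribute in 2-u steps):
  M: 0.09909904×0.50036 = 0.049585
  M+2: 0.09909904×0.49964 + 0.43140192×0.50036 = 0.265370
  M+4: 0.43140192×0.49964 + 0.46949904×0.50036 = 0.450464
  M+6: 0.46949904×0.49964 = 0.234581
Scale to base peak (0.450464) = 100: 11.01 : 58.91 : 100.00 : 52.08

11.01 : 58.91 : 100.00 : 52.08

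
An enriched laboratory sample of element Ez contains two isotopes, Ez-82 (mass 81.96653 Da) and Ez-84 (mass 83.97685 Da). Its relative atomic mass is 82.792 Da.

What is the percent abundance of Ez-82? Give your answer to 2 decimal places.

58.94%

With x = fraction of Ez-82 (so Ez-84 is 1 − x):
81.96653·x + 83.97685·(1 − x) = 82.792
(81.96653 − 83.97685)·x = 82.792 − 83.97685
x = -1.18485 / -2.01032 = 0.58938 → 58.94% Ez-82, 41.06% Ez-84.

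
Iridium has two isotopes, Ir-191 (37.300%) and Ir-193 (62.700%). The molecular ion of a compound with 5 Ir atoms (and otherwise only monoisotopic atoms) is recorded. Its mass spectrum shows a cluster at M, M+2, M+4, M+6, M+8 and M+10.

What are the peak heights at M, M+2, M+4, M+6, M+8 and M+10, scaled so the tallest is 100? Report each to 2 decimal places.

2.11 : 17.70 : 59.49 : 100.00 : 84.05 : 28.26

Each Ir atom is independently Ir-191 (p = 0.37300) or Ir-193 (q = 0.62700); the cluster is the binomial expansion (p + q)^5.
P(M) = 0.37300^5 = 0.007220
P(M+2) = 5 × 0.37300^4 × 0.62700^1 = 0.060684
P(M+4) = 10 × 0.37300^3 × 0.62700^2 = 0.204015
P(M+6) = 10 × 0.37300^2 × 0.62700^3 = 0.342942
P(M+8) = 5 × 0.37300^1 × 0.62700^4 = 0.288237
P(M+10) = 0.62700^5 = 0.096903
The M+6 peak is largest (0.342942); scaling to 100 gives 2.11 : 17.70 : 59.49 : 100.00 : 84.05 : 28.26.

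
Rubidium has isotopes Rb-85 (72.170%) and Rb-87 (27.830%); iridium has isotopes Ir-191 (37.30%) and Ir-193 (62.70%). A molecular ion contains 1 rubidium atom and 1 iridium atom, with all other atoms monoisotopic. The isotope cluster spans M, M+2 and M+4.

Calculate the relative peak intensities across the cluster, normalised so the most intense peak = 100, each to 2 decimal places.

Rubidium pattern (n=1): 0.7217 : 0.2783
Iridium pattern (n=1): 0.3730 : 0.6270
Convolve the two distributions (both contribute in 2-u steps):
  M: 0.7217×0.3730 = 0.269194
  M+2: 0.7217×0.6270 + 0.2783×0.3730 = 0.556312
  M+4: 0.2783×0.6270 = 0.174494
Scale to base peak (0.556312) = 100: 48.39 : 100.00 : 31.37

48.39 : 100.00 : 31.37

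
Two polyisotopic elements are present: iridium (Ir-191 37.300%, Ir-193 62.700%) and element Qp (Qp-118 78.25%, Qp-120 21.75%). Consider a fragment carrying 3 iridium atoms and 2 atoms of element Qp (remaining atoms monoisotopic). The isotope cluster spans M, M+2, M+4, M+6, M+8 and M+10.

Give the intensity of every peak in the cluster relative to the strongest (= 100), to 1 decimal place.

Iridium pattern (n=3): 0.05189512 : 0.26170165 : 0.43991135 : 0.24649188
Element Qp pattern (n=2): 0.61230625 : 0.3403875 : 0.04730625
Convolve the two distributions (both contribute in 2-u steps):
  M: 0.05189512×0.61230625 = 0.031776
  M+2: 0.05189512×0.3403875 + 0.26170165×0.61230625 = 0.177906
  M+4: 0.05189512×0.04730625 + 0.26170165×0.3403875 + 0.43991135×0.61230625 = 0.360895
  M+6: 0.26170165×0.04730625 + 0.43991135×0.3403875 + 0.24649188×0.61230625 = 0.313049
  M+8: 0.43991135×0.04730625 + 0.24649188×0.3403875 = 0.104713
  M+10: 0.24649188×0.04730625 = 0.011661
Scale to base peak (0.360895) = 100: 8.8 : 49.3 : 100.0 : 86.7 : 29.0 : 3.2

8.8 : 49.3 : 100.0 : 86.7 : 29.0 : 3.2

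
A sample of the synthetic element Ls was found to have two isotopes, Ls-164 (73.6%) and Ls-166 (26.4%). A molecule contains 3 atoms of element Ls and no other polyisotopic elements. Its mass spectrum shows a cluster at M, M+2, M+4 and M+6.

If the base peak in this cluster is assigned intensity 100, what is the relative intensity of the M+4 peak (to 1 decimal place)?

35.9

Binomial terms of (0.736 + 0.264)^3: M 0.3987, M+2 0.4290, M+4 0.1539, M+6 0.0184 → M+2 is the base peak.
P(M+2) = C(3,1) × 0.736^2 × 0.264^1 = 3 × 0.541696 × 0.2640 = 0.429023 (base)
P(M+4) = C(3,2) × 0.736^1 × 0.264^2 = 3 × 0.7360 × 0.069696 = 0.153889
Relative intensity = 0.153889 / 0.429023 × 100 = 35.9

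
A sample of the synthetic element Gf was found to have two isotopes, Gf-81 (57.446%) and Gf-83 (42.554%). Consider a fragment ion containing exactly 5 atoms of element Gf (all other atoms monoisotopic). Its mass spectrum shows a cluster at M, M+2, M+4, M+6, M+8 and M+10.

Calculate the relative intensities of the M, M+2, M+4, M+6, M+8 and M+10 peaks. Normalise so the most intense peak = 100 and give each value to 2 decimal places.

Expanding (0.57446 + 0.42554)^5:
P(M) = 0.57446^5 = 0.062560
P(M+2) = 5 × 0.57446^4 × 0.42554^1 = 0.231713
P(M+4) = 10 × 0.57446^3 × 0.42554^2 = 0.343289
P(M+6) = 10 × 0.57446^2 × 0.42554^3 = 0.254297
P(M+8) = 5 × 0.57446^1 × 0.42554^4 = 0.094187
P(M+10) = 0.42554^5 = 0.013954
The M+4 peak is largest (0.343289); scaling to 100 gives 18.22 : 67.50 : 100.00 : 74.08 : 27.44 : 4.06.

18.22 : 67.50 : 100.00 : 74.08 : 27.44 : 4.06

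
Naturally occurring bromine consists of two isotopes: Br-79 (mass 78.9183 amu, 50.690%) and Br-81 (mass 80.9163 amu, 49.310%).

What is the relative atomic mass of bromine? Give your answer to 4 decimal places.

Average mass = Σ (abundance × isotope mass) = 0.50690 × 78.9183 + 0.49310 × 80.9163
= 40.00369 + 39.89983 = 79.90352 amu

79.9035 amu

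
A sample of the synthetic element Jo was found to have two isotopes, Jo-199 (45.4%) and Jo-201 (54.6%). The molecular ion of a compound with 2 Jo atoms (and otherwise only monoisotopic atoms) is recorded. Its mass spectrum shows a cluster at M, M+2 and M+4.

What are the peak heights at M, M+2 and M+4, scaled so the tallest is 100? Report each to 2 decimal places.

41.58 : 100.00 : 60.13

Expanding (0.454 + 0.546)^2:
P(M) = 0.454^2 = 0.206116
P(M+2) = 2 × 0.454^1 × 0.546^1 = 0.495768
P(M+4) = 0.546^2 = 0.298116
The M+2 peak is largest (0.495768); scaling to 100 gives 41.58 : 100.00 : 60.13.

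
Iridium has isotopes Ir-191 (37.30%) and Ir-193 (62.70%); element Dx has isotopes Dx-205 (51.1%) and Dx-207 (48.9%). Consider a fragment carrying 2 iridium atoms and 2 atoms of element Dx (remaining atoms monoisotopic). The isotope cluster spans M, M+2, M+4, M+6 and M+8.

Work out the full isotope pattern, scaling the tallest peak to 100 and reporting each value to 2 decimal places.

Iridium pattern (n=2): 0.139129 : 0.467742 : 0.393129
Element Dx pattern (n=2): 0.261121 : 0.499758 : 0.239121
Convolve the two distributions (both contribute in 2-u steps):
  M: 0.139129×0.261121 = 0.036330
  M+2: 0.139129×0.499758 + 0.467742×0.261121 = 0.191668
  M+4: 0.139129×0.239121 + 0.467742×0.499758 + 0.393129×0.261121 = 0.369681
  M+6: 0.467742×0.239121 + 0.393129×0.499758 = 0.308316
  M+8: 0.393129×0.239121 = 0.094005
Scale to base peak (0.369681) = 100: 9.83 : 51.85 : 100.00 : 83.40 : 25.43

9.83 : 51.85 : 100.00 : 83.40 : 25.43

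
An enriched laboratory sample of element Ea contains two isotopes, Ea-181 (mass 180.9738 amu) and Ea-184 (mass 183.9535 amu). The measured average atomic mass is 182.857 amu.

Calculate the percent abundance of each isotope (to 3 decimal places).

Let x be the fractional abundance of Ea-181; then Ea-184 has abundance 1 − x.
180.9738·x + 183.9535·(1 − x) = 182.857
(180.9738 − 183.9535)·x = 182.857 − 183.9535
x = -1.0965 / -2.9797 = 0.36799 → 36.799% Ea-181, 63.201% Ea-184.

Ea-181: 36.799%, Ea-184: 63.201%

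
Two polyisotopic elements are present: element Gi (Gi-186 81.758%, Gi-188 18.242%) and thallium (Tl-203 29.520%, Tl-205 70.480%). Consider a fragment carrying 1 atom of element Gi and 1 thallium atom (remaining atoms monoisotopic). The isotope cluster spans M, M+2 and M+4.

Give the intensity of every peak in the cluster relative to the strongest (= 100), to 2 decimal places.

Element Gi pattern (n=1): 0.81758 : 0.18242
Thallium pattern (n=1): 0.2952 : 0.7048
Convolve the two distributions (both contribute in 2-u steps):
  M: 0.81758×0.2952 = 0.241350
  M+2: 0.81758×0.7048 + 0.18242×0.2952 = 0.630081
  M+4: 0.18242×0.7048 = 0.128570
Scale to base peak (0.630081) = 100: 38.30 : 100.00 : 20.41

38.30 : 100.00 : 20.41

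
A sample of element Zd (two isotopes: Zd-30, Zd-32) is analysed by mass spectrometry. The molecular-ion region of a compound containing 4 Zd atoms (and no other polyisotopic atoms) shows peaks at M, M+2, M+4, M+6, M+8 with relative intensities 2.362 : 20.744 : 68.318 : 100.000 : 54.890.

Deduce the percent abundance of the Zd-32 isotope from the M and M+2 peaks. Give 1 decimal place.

68.7%

Write p for the Zd-30 fraction. I(M+2)/I(M) = [C(4,1)·p^3·(1−p)] / p^4 = 4·(1−p)/p = 20.744/2.362 = 8.7824
(1−p)/p = 8.7824/4 = 2.1956  ⇒  p = 1/(1 + 2.1956) = 0.3129
Zd-30: 31.3%, Zd-32: 68.7%.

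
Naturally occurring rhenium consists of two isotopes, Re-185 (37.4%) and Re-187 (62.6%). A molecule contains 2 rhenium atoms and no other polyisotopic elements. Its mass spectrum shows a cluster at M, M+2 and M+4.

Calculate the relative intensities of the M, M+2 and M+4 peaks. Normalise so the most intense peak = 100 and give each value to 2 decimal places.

The 2 Re atoms are independent, so intensities follow the terms of (0.374 + 0.626)^2.
P(M) = 0.374^2 = 0.139876
P(M+2) = 2 × 0.374^1 × 0.626^1 = 0.468248
P(M+4) = 0.626^2 = 0.391876
The M+2 peak is largest (0.468248); scaling to 100 gives 29.87 : 100.00 : 83.69.

29.87 : 100.00 : 83.69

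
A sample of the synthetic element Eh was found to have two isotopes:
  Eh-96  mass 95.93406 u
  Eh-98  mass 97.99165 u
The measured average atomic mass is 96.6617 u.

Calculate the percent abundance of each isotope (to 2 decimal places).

With x = fraction of Eh-96 (so Eh-98 is 1 − x):
95.93406·x + 97.99165·(1 − x) = 96.6617
(95.93406 − 97.99165)·x = 96.6617 − 97.99165
x = -1.32995 / -2.05759 = 0.64636 → 64.64% Eh-96, 35.36% Eh-98.

Eh-96: 64.64%, Eh-98: 35.36%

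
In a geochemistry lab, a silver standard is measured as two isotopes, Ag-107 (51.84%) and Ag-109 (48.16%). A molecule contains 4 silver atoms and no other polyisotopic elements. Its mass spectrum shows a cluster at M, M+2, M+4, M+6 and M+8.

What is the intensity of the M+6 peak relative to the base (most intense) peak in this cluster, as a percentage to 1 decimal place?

61.9%

Term probabilities: M 0.0722, M+2 0.2684, M+4 0.3740, M+6 0.2316, M+8 0.0538. Base peak = M+4.
P(M+4) = C(4,2) × 0.5184^2 × 0.4816^2 = 6 × 0.26873856 × 0.23193856 = 0.373985 (base)
P(M+6) = C(4,3) × 0.5184^1 × 0.4816^3 = 4 × 0.5184 × 0.11170161 = 0.231624
Relative intensity = 0.231624 / 0.373985 × 100 = 61.9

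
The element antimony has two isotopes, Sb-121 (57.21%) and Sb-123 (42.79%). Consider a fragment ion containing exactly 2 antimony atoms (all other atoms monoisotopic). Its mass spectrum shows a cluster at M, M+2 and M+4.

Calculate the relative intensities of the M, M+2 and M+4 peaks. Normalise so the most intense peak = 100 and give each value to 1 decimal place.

Expanding (0.5721 + 0.4279)^2:
P(M) = 0.5721^2 = 0.327298
P(M+2) = 2 × 0.5721^1 × 0.4279^1 = 0.489603
P(M+4) = 0.4279^2 = 0.183098
The M+2 peak is largest (0.489603); scaling to 100 gives 66.8 : 100.0 : 37.4.

66.8 : 100.0 : 37.4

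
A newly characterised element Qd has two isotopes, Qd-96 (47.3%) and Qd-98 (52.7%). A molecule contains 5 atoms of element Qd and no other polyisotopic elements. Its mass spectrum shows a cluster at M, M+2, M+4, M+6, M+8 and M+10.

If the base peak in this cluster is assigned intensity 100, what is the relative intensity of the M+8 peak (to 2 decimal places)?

Binomial terms of (0.473 + 0.527)^5: M 0.0237, M+2 0.1319, M+4 0.2939, M+6 0.3275, M+8 0.1824, M+10 0.0406 → M+6 is the base peak.
P(M+6) = C(5,3) × 0.473^2 × 0.527^3 = 10 × 0.223729 × 0.14636318 = 0.327457 (base)
P(M+8) = C(5,4) × 0.473^1 × 0.527^4 = 5 × 0.4730 × 0.0771334 = 0.182420
Relative intensity = 0.182420 / 0.327457 × 100 = 55.71

55.71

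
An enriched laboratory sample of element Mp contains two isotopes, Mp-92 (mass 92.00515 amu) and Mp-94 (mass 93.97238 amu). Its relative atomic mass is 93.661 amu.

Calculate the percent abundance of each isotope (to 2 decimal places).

Mp-92: 15.83%, Mp-94: 84.17%

With x = fraction of Mp-92 (so Mp-94 is 1 − x):
92.00515·x + 93.97238·(1 − x) = 93.661
(92.00515 − 93.97238)·x = 93.661 − 93.97238
x = -0.31138 / -1.96723 = 0.15828 → 15.83% Mp-92, 84.17% Mp-94.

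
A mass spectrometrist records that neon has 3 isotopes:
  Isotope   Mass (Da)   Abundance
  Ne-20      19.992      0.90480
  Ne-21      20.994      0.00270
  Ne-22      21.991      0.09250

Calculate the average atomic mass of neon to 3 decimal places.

20.180 Da

Average mass = Σ (abundance × isotope mass) = 0.90480 × 19.992 + 0.00270 × 20.994 + 0.09250 × 21.991
= 18.0888 + 0.0567 + 2.0342 = 20.1797 Da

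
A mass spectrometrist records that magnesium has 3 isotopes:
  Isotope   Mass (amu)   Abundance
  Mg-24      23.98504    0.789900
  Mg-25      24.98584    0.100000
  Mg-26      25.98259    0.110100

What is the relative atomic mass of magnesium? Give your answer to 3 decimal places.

24.305 amu

Average mass = Σ (abundance × isotope mass) = 0.789900 × 23.98504 + 0.100000 × 24.98584 + 0.110100 × 25.98259
= 18.945783 + 2.498584 + 2.860683 = 24.305050 amu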